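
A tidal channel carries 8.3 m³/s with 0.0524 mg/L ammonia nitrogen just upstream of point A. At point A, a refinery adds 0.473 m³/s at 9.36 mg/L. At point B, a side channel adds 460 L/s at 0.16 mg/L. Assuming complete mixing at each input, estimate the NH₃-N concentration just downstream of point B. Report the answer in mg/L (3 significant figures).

After input A: C = (8.3·0.0524 + 0.473·9.36) / 8.773 = 0.5542 mg/L.
460 L/s = 0.46 m³/s.
After input B: C = (8.773·0.5542 + 0.46·0.16) / 9.233 = 0.5346 mg/L.

0.535 mg/L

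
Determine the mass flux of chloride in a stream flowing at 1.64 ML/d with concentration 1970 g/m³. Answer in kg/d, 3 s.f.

3230 kg/d

1.64 ML/d = 0.01898 m³/s.
Mass flux = Q·C = 0.01898 m³/s × 1970 g/m³ = 37.39 g/s.
= 37.39 g/s × 86.4 = 3231 kg/d.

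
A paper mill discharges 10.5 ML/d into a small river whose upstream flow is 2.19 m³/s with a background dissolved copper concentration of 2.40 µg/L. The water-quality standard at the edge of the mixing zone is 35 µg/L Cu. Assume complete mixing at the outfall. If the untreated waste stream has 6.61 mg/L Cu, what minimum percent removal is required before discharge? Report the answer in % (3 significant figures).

90.6 %

10.5 ML/d = 0.1215 m³/s.
2.40 µg/L = 0.0024 mg/L.
35 µg/L = 0.035 mg/L.
Mass balance: 0.035·2.312 = 0.1215·Cₑ + 2.19·0.0024.
Cₑ = (0.0809 − 0.005256) / 0.1215 = 0.6225 mg/L.
Required removal = 1 − 0.6225/6.61 = 90.58 %.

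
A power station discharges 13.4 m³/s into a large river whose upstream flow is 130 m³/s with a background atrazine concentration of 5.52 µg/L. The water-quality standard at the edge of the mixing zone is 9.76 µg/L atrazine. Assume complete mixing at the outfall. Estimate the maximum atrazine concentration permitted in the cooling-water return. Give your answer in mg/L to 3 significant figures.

5.52 µg/L = 0.00552 mg/L.
9.76 µg/L = 0.00976 mg/L.
Mass balance: 0.00976·143.4 = 13.4·Cₑ + 130·0.00552.
Cₑ = (1.4 − 0.7176) / 13.4 = 0.05089 mg/L.

0.0509 mg/L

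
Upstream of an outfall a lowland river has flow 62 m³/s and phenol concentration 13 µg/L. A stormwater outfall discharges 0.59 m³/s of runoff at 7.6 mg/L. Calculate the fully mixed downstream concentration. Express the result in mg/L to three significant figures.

0.0845 mg/L

13 µg/L = 0.013 mg/L.
Conservation of mass across the mixing zone: C = (0.59·7.6 + 62·0.013) / (0.59 + 62) = 5.29/62.59 = 0.08452 mg/L.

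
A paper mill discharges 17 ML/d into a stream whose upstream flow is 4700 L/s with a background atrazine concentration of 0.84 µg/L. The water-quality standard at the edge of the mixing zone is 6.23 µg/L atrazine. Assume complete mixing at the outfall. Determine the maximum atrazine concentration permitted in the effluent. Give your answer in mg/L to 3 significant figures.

17 ML/d = 0.1968 m³/s.
4700 L/s = 4.7 m³/s.
0.84 µg/L = 0.00084 mg/L.
6.23 µg/L = 0.00623 mg/L.
Mass balance: 0.00623·4.897 = 0.1968·Cₑ + 4.7·0.00084.
Cₑ = (0.03051 − 0.003948) / 0.1968 = 0.135 mg/L.

0.135 mg/L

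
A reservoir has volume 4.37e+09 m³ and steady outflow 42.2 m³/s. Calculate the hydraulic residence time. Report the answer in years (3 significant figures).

Q = 42.2 m³/s × 3.156e+07 s/yr = 1.332e+09 m³/yr.
Hydraulic residence time τ = V/Q = 4.37e+09/1.332e+09 = 3.281 yr.

3.28 yr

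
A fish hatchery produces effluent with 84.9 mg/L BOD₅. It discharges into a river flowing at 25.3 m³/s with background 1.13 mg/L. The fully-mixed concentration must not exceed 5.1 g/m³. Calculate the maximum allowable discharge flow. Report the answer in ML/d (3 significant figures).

109 ML/d

Mass balance at complete mixing: C_std·(Q_w + Q_r) = Q_w·C_e + Q_r·C_b.
Rearranging, Q_w = Q_r·(C_std − C_b)/(C_e − C_std) = 25.3·(5.1 − 1.13) / (84.9 − 5.1) = 1.259 m³/s.
= 108.7 ML/d.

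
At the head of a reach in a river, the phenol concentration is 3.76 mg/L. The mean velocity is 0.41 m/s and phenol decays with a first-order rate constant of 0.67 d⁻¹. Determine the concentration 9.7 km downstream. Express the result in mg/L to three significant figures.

Travel time t = 9.7 km / 0.41 m/s = 9700/0.41 = 2.366e+04 s = 0.2738 d.
First-order decay: C = 3.76·exp(−0.67·0.2738) = 3.76·0.8324 = 3.13 mg/L.

3.13 mg/L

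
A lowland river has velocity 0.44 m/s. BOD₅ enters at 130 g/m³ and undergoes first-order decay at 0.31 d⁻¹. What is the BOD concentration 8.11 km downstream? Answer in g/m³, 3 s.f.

Travel time t = 8.11 km / 0.44 m/s = 8110/0.44 = 1.843e+04 s = 0.2133 d.
First-order decay: C = 130·exp(−0.31·0.2133) = 130·0.936 = 121.7 g/m³.

122 g/m³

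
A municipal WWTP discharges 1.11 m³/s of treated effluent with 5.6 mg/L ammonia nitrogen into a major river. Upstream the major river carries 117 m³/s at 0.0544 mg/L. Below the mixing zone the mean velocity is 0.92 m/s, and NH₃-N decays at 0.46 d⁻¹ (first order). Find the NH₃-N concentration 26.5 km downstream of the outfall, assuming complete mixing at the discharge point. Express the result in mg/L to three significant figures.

0.0914 mg/L

After complete mixing, C₀ = (1.11·5.6 + 117·0.0544) / 118.1 = 0.1065 mg/L.
Travel time t = 2.65e+04 m / 0.92 m/s = 2.88e+04 s = 0.3334 d.
C = 0.1065·exp(−0.46·0.3334) = 0.1065·0.8578 = 0.09137 mg/L.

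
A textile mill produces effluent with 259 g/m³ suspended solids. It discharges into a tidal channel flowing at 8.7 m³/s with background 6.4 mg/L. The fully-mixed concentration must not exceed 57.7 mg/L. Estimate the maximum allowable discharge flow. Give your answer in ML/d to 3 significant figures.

192 ML/d

Mass balance at complete mixing: C_std·(Q_w + Q_r) = Q_w·C_e + Q_r·C_b.
Rearranging, Q_w = Q_r·(C_std − C_b)/(C_e − C_std) = 8.7·(57.7 − 6.4) / (259 − 57.7) = 2.217 m³/s.
= 191.6 ML/d.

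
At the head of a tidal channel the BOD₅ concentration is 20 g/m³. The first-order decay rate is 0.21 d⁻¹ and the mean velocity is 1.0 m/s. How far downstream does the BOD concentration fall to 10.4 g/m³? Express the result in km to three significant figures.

269 km

From C = C₀·e^(−kt), t = ln(C₀/C)/k = ln(20/10.4)/0.21 = 0.6539/0.21 = 3.114 d.
Distance = v·t = 1.0 m/s × 2.69e+05 s = 2.69e+05 m = 269 km.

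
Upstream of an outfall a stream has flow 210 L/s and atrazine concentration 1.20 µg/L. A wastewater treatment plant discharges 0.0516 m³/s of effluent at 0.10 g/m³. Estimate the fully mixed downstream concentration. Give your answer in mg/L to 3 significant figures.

210 L/s = 0.21 m³/s.
1.20 µg/L = 0.0012 mg/L.
Flow-weighted mixing gives C = (0.0516·0.1 + 0.21·0.0012) / (0.0516 + 0.21) = 0.005412/0.2616 = 0.02069 mg/L.

0.0207 mg/L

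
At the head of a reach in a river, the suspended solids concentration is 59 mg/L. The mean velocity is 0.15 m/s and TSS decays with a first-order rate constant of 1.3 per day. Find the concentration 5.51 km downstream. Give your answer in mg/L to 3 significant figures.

33.9 mg/L

Travel time t = 5.51 km / 0.15 m/s = 5510/0.15 = 3.673e+04 s = 0.4252 d.
First-order decay: C = 59·exp(−1.3·0.4252) = 59·0.5754 = 33.95 mg/L.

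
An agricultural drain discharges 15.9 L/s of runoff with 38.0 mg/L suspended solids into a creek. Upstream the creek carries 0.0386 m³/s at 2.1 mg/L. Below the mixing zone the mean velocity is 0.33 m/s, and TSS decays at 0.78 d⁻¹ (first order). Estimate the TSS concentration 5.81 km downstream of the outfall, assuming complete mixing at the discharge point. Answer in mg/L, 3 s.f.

15.9 L/s = 0.0159 m³/s.
After complete mixing, C₀ = (0.0159·38 + 0.0386·2.1) / 0.0545 = 12.57 mg/L.
Travel time t = 5810 m / 0.33 m/s = 1.761e+04 s = 0.2038 d.
C = 12.57·exp(−0.78·0.2038) = 12.57·0.853 = 10.73 mg/L.

10.7 mg/L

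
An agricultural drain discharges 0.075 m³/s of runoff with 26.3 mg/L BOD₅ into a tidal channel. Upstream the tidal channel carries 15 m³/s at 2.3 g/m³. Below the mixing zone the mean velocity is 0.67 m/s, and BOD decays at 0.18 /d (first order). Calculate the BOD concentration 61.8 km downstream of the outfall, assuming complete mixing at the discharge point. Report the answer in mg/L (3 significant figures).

2.00 mg/L

After complete mixing, C₀ = (0.075·26.3 + 15·2.3) / 15.07 = 2.419 mg/L.
Travel time t = 6.18e+04 m / 0.67 m/s = 9.224e+04 s = 1.068 d.
C = 2.419·exp(−0.18·1.068) = 2.419·0.8252 = 1.996 mg/L.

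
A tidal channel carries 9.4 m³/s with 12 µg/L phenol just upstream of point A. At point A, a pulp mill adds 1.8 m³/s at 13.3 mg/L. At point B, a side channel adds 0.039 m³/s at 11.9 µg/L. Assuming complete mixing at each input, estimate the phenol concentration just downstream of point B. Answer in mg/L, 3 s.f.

12 µg/L = 0.012 mg/L.
After input A: C = (9.4·0.012 + 1.8·13.3) / 11.2 = 2.148 mg/L.
11.9 µg/L = 0.0119 mg/L.
After input B: C = (11.2·2.148 + 0.039·0.0119) / 11.24 = 2.14 mg/L.

2.14 mg/L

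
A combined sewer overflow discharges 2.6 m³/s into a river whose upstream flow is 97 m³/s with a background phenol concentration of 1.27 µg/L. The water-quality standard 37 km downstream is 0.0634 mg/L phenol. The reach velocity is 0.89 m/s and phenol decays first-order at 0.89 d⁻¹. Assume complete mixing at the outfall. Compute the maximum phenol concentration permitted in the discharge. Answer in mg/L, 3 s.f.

3.68 mg/L

1.27 µg/L = 0.00127 mg/L.
Travel time to the compliance point: t = 3.7e+04/0.89 = 4.157e+04 s = 0.4812 d; decay factor exp(−0.89·0.4812) = 0.6517.
So the concentration just after mixing may be at most 0.0634/0.6517 = 0.09729 mg/L.
Mass balance: 0.09729·99.6 = 2.6·Cₑ + 97·0.00127.
Cₑ = (9.69 − 0.1232) / 2.6 = 3.68 mg/L.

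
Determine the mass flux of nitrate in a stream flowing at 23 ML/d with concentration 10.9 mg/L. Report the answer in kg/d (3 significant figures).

251 kg/d

23 ML/d = 0.2662 m³/s.
Mass flux = Q·C = 0.2662 m³/s × 10.9 g/m³ = 2.902 g/s.
= 2.902 g/s × 86.4 = 250.7 kg/d.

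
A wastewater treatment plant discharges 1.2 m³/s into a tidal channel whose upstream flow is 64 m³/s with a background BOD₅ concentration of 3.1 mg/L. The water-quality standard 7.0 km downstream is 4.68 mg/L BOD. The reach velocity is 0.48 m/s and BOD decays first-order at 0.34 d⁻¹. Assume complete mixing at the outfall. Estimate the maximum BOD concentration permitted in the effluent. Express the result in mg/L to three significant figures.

Travel time to the compliance point: t = 7000/0.48 = 1.458e+04 s = 0.1688 d; decay factor exp(−0.34·0.1688) = 0.9442.
So the concentration just after mixing may be at most 4.68/0.9442 = 4.956 mg/L.
Mass balance: 4.956·65.2 = 1.2·Cₑ + 64·3.1.
Cₑ = (323.2 − 198.4) / 1.2 = 104 mg/L.

104 mg/L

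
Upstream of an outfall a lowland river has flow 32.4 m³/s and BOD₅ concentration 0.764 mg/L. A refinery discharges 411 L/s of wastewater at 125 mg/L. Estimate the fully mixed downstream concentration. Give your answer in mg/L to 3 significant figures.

2.32 mg/L

411 L/s = 0.411 m³/s.
Conservation of mass across the mixing zone: C = (0.411·125 + 32.4·0.764) / (0.411 + 32.4) = 76.13/32.81 = 2.32 mg/L.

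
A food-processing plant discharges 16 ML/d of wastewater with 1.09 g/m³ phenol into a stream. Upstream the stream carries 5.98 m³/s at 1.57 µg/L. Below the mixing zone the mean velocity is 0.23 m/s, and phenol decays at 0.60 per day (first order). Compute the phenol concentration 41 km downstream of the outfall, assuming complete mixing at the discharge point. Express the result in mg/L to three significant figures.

16 ML/d = 0.1852 m³/s.
1.57 µg/L = 0.00157 mg/L.
After complete mixing, C₀ = (0.1852·1.09 + 5.98·0.00157) / 6.165 = 0.03426 mg/L.
Travel time t = 4.1e+04 m / 0.23 m/s = 1.783e+05 s = 2.063 d.
C = 0.03426·exp(−0.60·2.063) = 0.03426·0.29 = 0.009936 mg/L.

0.00994 mg/L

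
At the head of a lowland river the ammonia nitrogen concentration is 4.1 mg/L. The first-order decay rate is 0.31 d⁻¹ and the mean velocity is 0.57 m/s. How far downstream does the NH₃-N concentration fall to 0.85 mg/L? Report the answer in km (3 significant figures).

From C = C₀·e^(−kt), t = ln(C₀/C)/k = ln(4.1/0.85)/0.31 = 1.574/0.31 = 5.076 d.
Distance = v·t = 0.57 m/s × 4.386e+05 s = 2.5e+05 m = 250 km.

250 km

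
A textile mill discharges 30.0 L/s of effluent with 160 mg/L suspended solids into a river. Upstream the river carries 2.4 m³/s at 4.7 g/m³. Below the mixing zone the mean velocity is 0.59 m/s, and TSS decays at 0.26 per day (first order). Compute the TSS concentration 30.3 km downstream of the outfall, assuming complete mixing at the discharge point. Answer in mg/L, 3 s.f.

30.0 L/s = 0.03 m³/s.
After complete mixing, C₀ = (0.03·160 + 2.4·4.7) / 2.43 = 6.617 mg/L.
Travel time t = 3.03e+04 m / 0.59 m/s = 5.136e+04 s = 0.5944 d.
C = 6.617·exp(−0.26·0.5944) = 6.617·0.8568 = 5.67 mg/L.

5.67 mg/L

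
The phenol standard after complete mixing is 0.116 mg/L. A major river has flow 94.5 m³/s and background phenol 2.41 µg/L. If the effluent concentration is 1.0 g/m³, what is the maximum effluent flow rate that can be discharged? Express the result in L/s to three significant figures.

2.41 µg/L = 0.00241 mg/L.
Mass balance at complete mixing: C_std·(Q_w + Q_r) = Q_w·C_e + Q_r·C_b.
Rearranging, Q_w = Q_r·(C_std − C_b)/(C_e − C_std) = 94.5·(0.116 − 0.00241) / (1 − 0.116) = 12.14 m³/s.
= 1.214e+04 L/s.

12100 L/s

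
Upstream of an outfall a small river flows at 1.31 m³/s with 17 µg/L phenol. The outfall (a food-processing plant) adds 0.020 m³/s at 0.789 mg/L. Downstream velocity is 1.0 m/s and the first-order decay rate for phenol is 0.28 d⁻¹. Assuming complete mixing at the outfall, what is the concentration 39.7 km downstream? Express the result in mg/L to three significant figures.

0.0252 mg/L

17 µg/L = 0.017 mg/L.
After complete mixing, C₀ = (0.02·0.789 + 1.31·0.017) / 1.33 = 0.02861 mg/L.
Travel time t = 3.97e+04 m / 1.0 m/s = 3.97e+04 s = 0.4595 d.
C = 0.02861·exp(−0.28·0.4595) = 0.02861·0.8793 = 0.02516 mg/L.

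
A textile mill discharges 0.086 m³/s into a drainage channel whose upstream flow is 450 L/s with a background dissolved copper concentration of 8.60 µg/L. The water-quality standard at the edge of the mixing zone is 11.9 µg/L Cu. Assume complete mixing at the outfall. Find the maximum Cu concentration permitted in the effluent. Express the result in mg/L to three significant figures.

450 L/s = 0.45 m³/s.
8.60 µg/L = 0.0086 mg/L.
11.9 µg/L = 0.0119 mg/L.
Mass balance: 0.0119·0.536 = 0.086·Cₑ + 0.45·0.0086.
Cₑ = (0.006378 − 0.00387) / 0.086 = 0.02917 mg/L.

0.0292 mg/L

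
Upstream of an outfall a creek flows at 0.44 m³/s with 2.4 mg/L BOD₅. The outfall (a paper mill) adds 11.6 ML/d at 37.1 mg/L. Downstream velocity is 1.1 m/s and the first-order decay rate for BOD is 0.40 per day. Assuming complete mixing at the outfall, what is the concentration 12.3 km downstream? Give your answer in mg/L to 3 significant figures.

9.98 mg/L

11.6 ML/d = 0.1343 m³/s.
After complete mixing, C₀ = (0.1343·37.1 + 0.44·2.4) / 0.5743 = 10.51 mg/L.
Travel time t = 1.23e+04 m / 1.1 m/s = 1.118e+04 s = 0.1294 d.
C = 10.51·exp(−0.40·0.1294) = 10.51·0.9495 = 9.982 mg/L.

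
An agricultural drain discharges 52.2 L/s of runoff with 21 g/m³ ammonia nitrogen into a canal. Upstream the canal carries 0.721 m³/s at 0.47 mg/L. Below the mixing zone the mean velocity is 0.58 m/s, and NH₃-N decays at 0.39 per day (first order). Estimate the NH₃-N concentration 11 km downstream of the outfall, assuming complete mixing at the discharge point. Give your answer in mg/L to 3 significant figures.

52.2 L/s = 0.0522 m³/s.
After complete mixing, C₀ = (0.0522·21 + 0.721·0.47) / 0.7732 = 1.856 mg/L.
Travel time t = 1.1e+04 m / 0.58 m/s = 1.897e+04 s = 0.2195 d.
C = 1.856·exp(−0.39·0.2195) = 1.856·0.918 = 1.704 mg/L.

1.70 mg/L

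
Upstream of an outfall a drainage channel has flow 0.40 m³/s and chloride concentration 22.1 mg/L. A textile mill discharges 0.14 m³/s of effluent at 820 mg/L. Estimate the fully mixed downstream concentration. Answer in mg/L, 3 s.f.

Flow-weighted mixing gives C = (0.14·820 + 0.4·22.1) / (0.14 + 0.4) = 123.6/0.54 = 229 mg/L.

229 mg/L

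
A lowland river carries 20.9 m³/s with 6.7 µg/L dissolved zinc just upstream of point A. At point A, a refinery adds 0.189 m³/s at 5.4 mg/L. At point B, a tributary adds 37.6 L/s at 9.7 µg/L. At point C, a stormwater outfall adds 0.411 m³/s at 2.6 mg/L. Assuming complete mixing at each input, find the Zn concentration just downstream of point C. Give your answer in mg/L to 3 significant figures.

0.104 mg/L

6.7 µg/L = 0.0067 mg/L.
After input A: C = (20.9·0.0067 + 0.189·5.4) / 21.09 = 0.05503 mg/L.
37.6 L/s = 0.0376 m³/s.
9.7 µg/L = 0.0097 mg/L.
After input B: C = (21.09·0.05503 + 0.0376·0.0097) / 21.13 = 0.05495 mg/L.
After input C: C = (21.13·0.05495 + 0.411·2.6) / 21.54 = 0.1035 mg/L.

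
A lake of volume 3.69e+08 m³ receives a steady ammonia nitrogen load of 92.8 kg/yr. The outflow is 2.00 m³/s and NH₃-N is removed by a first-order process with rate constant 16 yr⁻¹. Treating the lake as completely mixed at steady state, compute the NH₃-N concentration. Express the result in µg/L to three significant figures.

Outflow Q = 2.00 m³/s × 3.156e+07 s/yr = 6.312e+07 m³/yr.
Steady-state CSTR mass balance: W = Q·C + k·V·C, so C = W/(Q + kV).
Q + kV = 6.312e+07 + 16·3.69e+08 = 5.967e+09 m³/yr.
C = 92.8/5.967e+09 = 1.555e-08 kg/m³ = 1.555e-05 mg/L = 0.01555 µg/L.

0.0156 µg/L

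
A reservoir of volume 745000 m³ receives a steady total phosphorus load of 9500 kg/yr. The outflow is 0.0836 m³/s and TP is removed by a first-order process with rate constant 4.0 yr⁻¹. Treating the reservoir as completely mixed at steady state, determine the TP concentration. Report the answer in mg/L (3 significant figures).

1.69 mg/L

Outflow Q = 0.0836 m³/s × 3.156e+07 s/yr = 2.638e+06 m³/yr.
Steady-state CSTR mass balance: W = Q·C + k·V·C, so C = W/(Q + kV).
Q + kV = 2.638e+06 + 4.0·745000 = 5.618e+06 m³/yr.
C = 9500/5.618e+06 = 0.001691 kg/m³ = 1.691 mg/L.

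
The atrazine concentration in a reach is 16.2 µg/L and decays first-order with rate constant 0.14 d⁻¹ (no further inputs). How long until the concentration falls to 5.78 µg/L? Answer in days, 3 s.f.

t = ln(C₀/C)/k = ln(16.2/5.78)/0.14 = 1.031/0.14 = 7.361 d.

7.36 d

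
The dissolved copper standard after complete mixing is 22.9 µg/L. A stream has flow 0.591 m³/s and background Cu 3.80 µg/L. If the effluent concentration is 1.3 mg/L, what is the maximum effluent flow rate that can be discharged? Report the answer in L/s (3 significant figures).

3.80 µg/L = 0.0038 mg/L.
22.9 µg/L = 0.0229 mg/L.
Mass balance at complete mixing: C_std·(Q_w + Q_r) = Q_w·C_e + Q_r·C_b.
Rearranging, Q_w = Q_r·(C_std − C_b)/(C_e − C_std) = 0.591·(0.0229 − 0.0038) / (1.3 − 0.0229) = 0.008839 m³/s.
= 8.839 L/s.

8.84 L/s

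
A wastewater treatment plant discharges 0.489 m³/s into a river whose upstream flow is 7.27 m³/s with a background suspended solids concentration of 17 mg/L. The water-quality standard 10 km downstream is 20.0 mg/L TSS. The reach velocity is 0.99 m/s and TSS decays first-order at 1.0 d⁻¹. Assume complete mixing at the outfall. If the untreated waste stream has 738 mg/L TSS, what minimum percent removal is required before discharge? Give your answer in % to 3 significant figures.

85.9 %

Travel time to the compliance point: t = 1e+04/0.99 = 1.01e+04 s = 0.1169 d; decay factor exp(−1.0·0.1169) = 0.8897.
So the concentration just after mixing may be at most 20/0.8897 = 22.48 mg/L.
Mass balance: 22.48·7.759 = 0.489·Cₑ + 7.27·17.
Cₑ = (174.4 − 123.6) / 0.489 = 104 mg/L.
Required removal = 1 − 104/738 = 85.91 %.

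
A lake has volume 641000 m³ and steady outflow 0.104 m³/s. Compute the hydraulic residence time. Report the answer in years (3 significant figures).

0.195 yr

Q = 0.104 m³/s × 3.156e+07 s/yr = 3.282e+06 m³/yr.
Hydraulic residence time τ = V/Q = 641000/3.282e+06 = 0.1953 yr.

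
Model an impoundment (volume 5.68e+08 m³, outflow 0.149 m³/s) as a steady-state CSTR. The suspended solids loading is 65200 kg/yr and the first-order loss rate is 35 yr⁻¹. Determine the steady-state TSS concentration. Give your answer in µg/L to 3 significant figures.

Outflow Q = 0.149 m³/s × 3.156e+07 s/yr = 4.702e+06 m³/yr.
Steady-state CSTR mass balance: W = Q·C + k·V·C, so C = W/(Q + kV).
Q + kV = 4.702e+06 + 35·5.68e+08 = 1.988e+10 m³/yr.
C = 65200/1.988e+10 = 3.279e-06 kg/m³ = 0.003279 mg/L = 3.279 µg/L.

3.28 µg/L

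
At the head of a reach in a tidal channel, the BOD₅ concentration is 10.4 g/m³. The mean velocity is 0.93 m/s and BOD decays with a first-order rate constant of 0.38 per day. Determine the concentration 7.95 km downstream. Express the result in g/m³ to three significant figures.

10.0 g/m³

Travel time t = 7.95 km / 0.93 m/s = 7950/0.93 = 8548 s = 0.09894 d.
First-order decay: C = 10.4·exp(−0.38·0.09894) = 10.4·0.9631 = 10.02 g/m³.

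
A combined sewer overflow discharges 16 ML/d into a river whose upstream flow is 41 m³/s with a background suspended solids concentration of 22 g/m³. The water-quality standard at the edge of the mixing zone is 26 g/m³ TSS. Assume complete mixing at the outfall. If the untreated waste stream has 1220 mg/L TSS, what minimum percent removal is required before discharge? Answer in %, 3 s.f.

25.3 %

16 ML/d = 0.1852 m³/s.
Mass balance: 26·41.19 = 0.1852·Cₑ + 41·22.
Cₑ = (1071 − 902) / 0.1852 = 911.6 mg/L.
Required removal = 1 − 911.6/1220 = 25.28 %.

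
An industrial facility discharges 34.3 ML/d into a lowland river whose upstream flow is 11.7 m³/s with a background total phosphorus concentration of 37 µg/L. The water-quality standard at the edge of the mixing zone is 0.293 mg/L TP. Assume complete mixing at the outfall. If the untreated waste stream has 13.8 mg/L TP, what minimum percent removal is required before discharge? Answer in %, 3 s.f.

34.3 ML/d = 0.397 m³/s.
37 µg/L = 0.037 mg/L.
Mass balance: 0.293·12.1 = 0.397·Cₑ + 11.7·0.037.
Cₑ = (3.544 − 0.4329) / 0.397 = 7.838 mg/L.
Required removal = 1 − 7.838/13.8 = 43.2 %.

43.2 %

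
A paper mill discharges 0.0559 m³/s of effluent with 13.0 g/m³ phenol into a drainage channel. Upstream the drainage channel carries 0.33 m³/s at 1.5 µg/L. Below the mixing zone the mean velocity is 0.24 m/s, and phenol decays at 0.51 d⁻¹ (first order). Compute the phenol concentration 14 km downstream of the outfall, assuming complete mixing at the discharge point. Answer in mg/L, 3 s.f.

1.34 mg/L

1.5 µg/L = 0.0015 mg/L.
After complete mixing, C₀ = (0.0559·13 + 0.33·0.0015) / 0.3859 = 1.884 mg/L.
Travel time t = 1.4e+04 m / 0.24 m/s = 5.833e+04 s = 0.6752 d.
C = 1.884·exp(−0.51·0.6752) = 1.884·0.7087 = 1.335 mg/L.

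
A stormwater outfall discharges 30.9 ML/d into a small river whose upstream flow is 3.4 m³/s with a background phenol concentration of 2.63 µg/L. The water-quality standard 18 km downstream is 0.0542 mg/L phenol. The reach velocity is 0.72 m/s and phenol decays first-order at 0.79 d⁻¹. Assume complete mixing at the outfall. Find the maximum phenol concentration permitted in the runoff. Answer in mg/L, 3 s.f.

30.9 ML/d = 0.3576 m³/s.
2.63 µg/L = 0.00263 mg/L.
Travel time to the compliance point: t = 1.8e+04/0.72 = 2.5e+04 s = 0.2894 d; decay factor exp(−0.79·0.2894) = 0.7957.
So the concentration just after mixing may be at most 0.0542/0.7957 = 0.06812 mg/L.
Mass balance: 0.06812·3.758 = 0.3576·Cₑ + 3.4·0.00263.
Cₑ = (0.256 − 0.008942) / 0.3576 = 0.6907 mg/L.

0.691 mg/L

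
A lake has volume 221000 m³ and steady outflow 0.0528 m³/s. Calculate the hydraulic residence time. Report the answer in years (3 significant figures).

Q = 0.0528 m³/s × 3.156e+07 s/yr = 1.666e+06 m³/yr.
Hydraulic residence time τ = V/Q = 221000/1.666e+06 = 0.1326 yr.

0.133 yr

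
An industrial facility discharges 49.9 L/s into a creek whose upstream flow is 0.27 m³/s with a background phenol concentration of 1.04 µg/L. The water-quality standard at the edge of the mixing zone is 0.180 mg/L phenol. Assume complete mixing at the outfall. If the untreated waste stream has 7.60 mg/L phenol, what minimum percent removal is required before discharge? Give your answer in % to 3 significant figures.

49.9 L/s = 0.0499 m³/s.
1.04 µg/L = 0.00104 mg/L.
Mass balance: 0.18·0.3199 = 0.0499·Cₑ + 0.27·0.00104.
Cₑ = (0.05758 − 0.0002808) / 0.0499 = 1.148 mg/L.
Required removal = 1 − 1.148/7.60 = 84.89 %.

84.9 %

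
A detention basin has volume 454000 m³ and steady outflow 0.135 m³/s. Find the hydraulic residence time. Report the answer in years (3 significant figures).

Q = 0.135 m³/s × 3.156e+07 s/yr = 4.26e+06 m³/yr.
Hydraulic residence time τ = V/Q = 454000/4.26e+06 = 0.1066 yr.

0.107 yr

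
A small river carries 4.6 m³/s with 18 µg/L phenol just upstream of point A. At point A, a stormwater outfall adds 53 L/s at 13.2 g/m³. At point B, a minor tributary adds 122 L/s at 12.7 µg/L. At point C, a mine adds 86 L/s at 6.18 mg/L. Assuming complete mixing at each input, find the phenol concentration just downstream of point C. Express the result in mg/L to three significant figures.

0.271 mg/L

18 µg/L = 0.018 mg/L.
53 L/s = 0.053 m³/s.
After input A: C = (4.6·0.018 + 0.053·13.2) / 4.653 = 0.1681 mg/L.
122 L/s = 0.122 m³/s.
12.7 µg/L = 0.0127 mg/L.
After input B: C = (4.653·0.1681 + 0.122·0.0127) / 4.775 = 0.1642 mg/L.
86 L/s = 0.086 m³/s.
After input C: C = (4.775·0.1642 + 0.086·6.18) / 4.861 = 0.2706 mg/L.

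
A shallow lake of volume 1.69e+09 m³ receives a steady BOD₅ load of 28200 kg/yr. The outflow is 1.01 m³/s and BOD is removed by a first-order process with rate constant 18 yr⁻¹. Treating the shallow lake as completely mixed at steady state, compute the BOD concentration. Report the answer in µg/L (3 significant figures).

0.926 µg/L

Outflow Q = 1.01 m³/s × 3.156e+07 s/yr = 3.187e+07 m³/yr.
Steady-state CSTR mass balance: W = Q·C + k·V·C, so C = W/(Q + kV).
Q + kV = 3.187e+07 + 18·1.69e+09 = 3.045e+10 m³/yr.
C = 28200/3.045e+10 = 9.261e-07 kg/m³ = 0.0009261 mg/L = 0.9261 µg/L.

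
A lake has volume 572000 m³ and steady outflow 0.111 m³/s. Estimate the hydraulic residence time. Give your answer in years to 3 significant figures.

0.163 yr

Q = 0.111 m³/s × 3.156e+07 s/yr = 3.503e+06 m³/yr.
Hydraulic residence time τ = V/Q = 572000/3.503e+06 = 0.1633 yr.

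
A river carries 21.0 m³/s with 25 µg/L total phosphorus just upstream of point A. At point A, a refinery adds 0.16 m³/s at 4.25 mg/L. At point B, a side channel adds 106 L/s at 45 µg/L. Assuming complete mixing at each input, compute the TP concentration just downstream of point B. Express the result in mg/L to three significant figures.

0.0569 mg/L

25 µg/L = 0.025 mg/L.
After input A: C = (21·0.025 + 0.16·4.25) / 21.16 = 0.05695 mg/L.
106 L/s = 0.106 m³/s.
45 µg/L = 0.045 mg/L.
After input B: C = (21.16·0.05695 + 0.106·0.045) / 21.27 = 0.05689 mg/L.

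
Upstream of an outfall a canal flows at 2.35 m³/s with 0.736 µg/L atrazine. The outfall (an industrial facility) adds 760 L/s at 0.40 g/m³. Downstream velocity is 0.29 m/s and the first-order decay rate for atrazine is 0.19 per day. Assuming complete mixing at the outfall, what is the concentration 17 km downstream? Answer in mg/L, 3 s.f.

760 L/s = 0.76 m³/s.
0.736 µg/L = 0.000736 mg/L.
After complete mixing, C₀ = (0.76·0.4 + 2.35·0.000736) / 3.11 = 0.09831 mg/L.
Travel time t = 1.7e+04 m / 0.29 m/s = 5.862e+04 s = 0.6785 d.
C = 0.09831·exp(−0.19·0.6785) = 0.09831·0.8791 = 0.08642 mg/L.

0.0864 mg/L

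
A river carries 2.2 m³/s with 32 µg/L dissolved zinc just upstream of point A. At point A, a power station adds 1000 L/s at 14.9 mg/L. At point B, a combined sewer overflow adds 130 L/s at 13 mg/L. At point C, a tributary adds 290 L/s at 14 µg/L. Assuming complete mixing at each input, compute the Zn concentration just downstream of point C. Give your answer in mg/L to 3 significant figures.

32 µg/L = 0.032 mg/L.
1000 L/s = 1 m³/s.
After input A: C = (2.2·0.032 + 1·14.9) / 3.2 = 4.678 mg/L.
130 L/s = 0.13 m³/s.
After input B: C = (3.2·4.678 + 0.13·13) / 3.33 = 5.003 mg/L.
290 L/s = 0.29 m³/s.
14 µg/L = 0.014 mg/L.
After input C: C = (3.33·5.003 + 0.29·0.014) / 3.62 = 4.603 mg/L.

4.60 mg/L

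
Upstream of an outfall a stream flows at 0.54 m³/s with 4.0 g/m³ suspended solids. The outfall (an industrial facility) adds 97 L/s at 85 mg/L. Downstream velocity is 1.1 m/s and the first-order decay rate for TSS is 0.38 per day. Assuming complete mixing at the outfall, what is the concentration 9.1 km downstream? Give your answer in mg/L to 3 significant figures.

15.8 mg/L

97 L/s = 0.097 m³/s.
After complete mixing, C₀ = (0.097·85 + 0.54·4) / 0.637 = 16.33 mg/L.
Travel time t = 9100 m / 1.1 m/s = 8273 s = 0.09575 d.
C = 16.33·exp(−0.38·0.09575) = 16.33·0.9643 = 15.75 mg/L.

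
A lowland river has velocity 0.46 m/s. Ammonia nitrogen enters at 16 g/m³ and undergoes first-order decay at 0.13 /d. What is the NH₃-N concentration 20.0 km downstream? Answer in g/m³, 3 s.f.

Travel time t = 20.0 km / 0.46 m/s = 2e+04/0.46 = 4.348e+04 s = 0.5032 d.
First-order decay: C = 16·exp(−0.13·0.5032) = 16·0.9367 = 14.99 g/m³.

15.0 g/m³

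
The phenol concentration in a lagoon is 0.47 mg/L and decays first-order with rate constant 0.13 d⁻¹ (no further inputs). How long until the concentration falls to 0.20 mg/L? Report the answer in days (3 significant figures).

t = ln(C₀/C)/k = ln(0.47/0.20)/0.13 = 0.8544/0.13 = 6.572 d.

6.57 d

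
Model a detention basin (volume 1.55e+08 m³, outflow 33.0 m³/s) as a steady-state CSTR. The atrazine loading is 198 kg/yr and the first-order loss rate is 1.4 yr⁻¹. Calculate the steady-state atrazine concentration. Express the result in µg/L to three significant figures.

Outflow Q = 33.0 m³/s × 3.156e+07 s/yr = 1.041e+09 m³/yr.
Steady-state CSTR mass balance: W = Q·C + k·V·C, so C = W/(Q + kV).
Q + kV = 1.041e+09 + 1.4·1.55e+08 = 1.258e+09 m³/yr.
C = 198/1.258e+09 = 1.573e-07 kg/m³ = 0.0001573 mg/L = 0.1573 µg/L.

0.157 µg/L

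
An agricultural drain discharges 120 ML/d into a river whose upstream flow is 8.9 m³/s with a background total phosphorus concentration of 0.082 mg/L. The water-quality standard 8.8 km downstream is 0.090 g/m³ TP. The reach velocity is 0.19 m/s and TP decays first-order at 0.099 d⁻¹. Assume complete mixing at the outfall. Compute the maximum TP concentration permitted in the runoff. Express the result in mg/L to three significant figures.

120 ML/d = 1.389 m³/s.
Travel time to the compliance point: t = 8800/0.19 = 4.632e+04 s = 0.5361 d; decay factor exp(−0.099·0.5361) = 0.9483.
So the concentration just after mixing may be at most 0.09/0.9483 = 0.09491 mg/L.
Mass balance: 0.09491·10.29 = 1.389·Cₑ + 8.9·0.082.
Cₑ = (0.9765 − 0.7298) / 1.389 = 0.1776 mg/L.

0.178 mg/L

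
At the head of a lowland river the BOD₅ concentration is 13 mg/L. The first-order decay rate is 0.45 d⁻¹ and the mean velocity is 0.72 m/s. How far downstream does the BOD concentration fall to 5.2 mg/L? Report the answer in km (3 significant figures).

127 km

From C = C₀·e^(−kt), t = ln(C₀/C)/k = ln(13/5.2)/0.45 = 0.9163/0.45 = 2.036 d.
Distance = v·t = 0.72 m/s × 1.759e+05 s = 1.267e+05 m = 126.7 km.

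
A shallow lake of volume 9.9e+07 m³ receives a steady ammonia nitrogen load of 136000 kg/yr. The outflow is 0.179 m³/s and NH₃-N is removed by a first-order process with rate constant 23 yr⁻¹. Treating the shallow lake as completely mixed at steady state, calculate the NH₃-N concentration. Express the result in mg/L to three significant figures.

Outflow Q = 0.179 m³/s × 3.156e+07 s/yr = 5.649e+06 m³/yr.
Steady-state CSTR mass balance: W = Q·C + k·V·C, so C = W/(Q + kV).
Q + kV = 5.649e+06 + 23·9.9e+07 = 2.283e+09 m³/yr.
C = 136000/2.283e+09 = 5.958e-05 kg/m³ = 0.05958 mg/L.

0.0596 mg/L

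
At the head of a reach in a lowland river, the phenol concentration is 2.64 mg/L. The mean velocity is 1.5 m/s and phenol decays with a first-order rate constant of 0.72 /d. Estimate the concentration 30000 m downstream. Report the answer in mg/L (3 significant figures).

Travel time t = 30000 m / 1.5 m/s = 3e+04/1.5 = 2e+04 s = 0.2315 d.
First-order decay: C = 2.64·exp(−0.72·0.2315) = 2.64·0.8465 = 2.235 mg/L.

2.23 mg/L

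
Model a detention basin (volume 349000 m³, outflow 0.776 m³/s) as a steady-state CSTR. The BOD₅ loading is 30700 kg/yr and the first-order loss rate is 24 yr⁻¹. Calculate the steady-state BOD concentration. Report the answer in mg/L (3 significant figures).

Outflow Q = 0.776 m³/s × 3.156e+07 s/yr = 2.449e+07 m³/yr.
Steady-state CSTR mass balance: W = Q·C + k·V·C, so C = W/(Q + kV).
Q + kV = 2.449e+07 + 24·349000 = 3.286e+07 m³/yr.
C = 30700/3.286e+07 = 0.0009341 kg/m³ = 0.9341 mg/L.

0.934 mg/L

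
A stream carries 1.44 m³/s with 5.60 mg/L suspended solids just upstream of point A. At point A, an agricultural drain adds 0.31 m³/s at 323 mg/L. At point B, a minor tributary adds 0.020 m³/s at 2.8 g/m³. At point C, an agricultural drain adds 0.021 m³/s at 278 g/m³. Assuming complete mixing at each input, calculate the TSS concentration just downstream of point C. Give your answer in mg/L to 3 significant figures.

63.7 mg/L

After input A: C = (1.44·5.6 + 0.31·323) / 1.75 = 61.83 mg/L.
After input B: C = (1.75·61.83 + 0.02·2.8) / 1.77 = 61.16 mg/L.
After input C: C = (1.77·61.16 + 0.021·278) / 1.791 = 63.7 mg/L.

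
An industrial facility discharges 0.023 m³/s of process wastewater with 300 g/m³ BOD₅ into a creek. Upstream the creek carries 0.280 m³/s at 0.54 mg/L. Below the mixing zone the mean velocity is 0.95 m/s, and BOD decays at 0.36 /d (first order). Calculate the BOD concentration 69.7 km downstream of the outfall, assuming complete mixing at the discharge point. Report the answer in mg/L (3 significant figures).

After complete mixing, C₀ = (0.023·300 + 0.28·0.54) / 0.303 = 23.27 mg/L.
Travel time t = 6.97e+04 m / 0.95 m/s = 7.337e+04 s = 0.8492 d.
C = 23.27·exp(−0.36·0.8492) = 23.27·0.7366 = 17.14 mg/L.

17.1 mg/L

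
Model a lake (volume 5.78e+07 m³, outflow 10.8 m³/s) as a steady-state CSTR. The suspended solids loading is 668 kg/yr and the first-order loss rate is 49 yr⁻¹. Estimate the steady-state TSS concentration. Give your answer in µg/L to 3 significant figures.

0.211 µg/L

Outflow Q = 10.8 m³/s × 3.156e+07 s/yr = 3.408e+08 m³/yr.
Steady-state CSTR mass balance: W = Q·C + k·V·C, so C = W/(Q + kV).
Q + kV = 3.408e+08 + 49·5.78e+07 = 3.173e+09 m³/yr.
C = 668/3.173e+09 = 2.105e-07 kg/m³ = 0.0002105 mg/L = 0.2105 µg/L.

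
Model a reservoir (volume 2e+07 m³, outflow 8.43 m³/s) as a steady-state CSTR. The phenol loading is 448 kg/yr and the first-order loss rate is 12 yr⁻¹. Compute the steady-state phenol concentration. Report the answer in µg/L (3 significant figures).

Outflow Q = 8.43 m³/s × 3.156e+07 s/yr = 2.66e+08 m³/yr.
Steady-state CSTR mass balance: W = Q·C + k·V·C, so C = W/(Q + kV).
Q + kV = 2.66e+08 + 12·2e+07 = 5.06e+08 m³/yr.
C = 448/5.06e+08 = 8.853e-07 kg/m³ = 0.0008853 mg/L = 0.8853 µg/L.

0.885 µg/L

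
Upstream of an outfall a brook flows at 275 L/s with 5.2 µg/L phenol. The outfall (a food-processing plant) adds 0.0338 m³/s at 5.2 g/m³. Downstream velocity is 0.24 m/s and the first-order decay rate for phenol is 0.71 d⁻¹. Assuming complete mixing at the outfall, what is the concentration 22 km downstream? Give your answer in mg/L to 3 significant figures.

0.270 mg/L

275 L/s = 0.275 m³/s.
5.2 µg/L = 0.0052 mg/L.
After complete mixing, C₀ = (0.0338·5.2 + 0.275·0.0052) / 0.3088 = 0.5738 mg/L.
Travel time t = 2.2e+04 m / 0.24 m/s = 9.167e+04 s = 1.061 d.
C = 0.5738·exp(−0.71·1.061) = 0.5738·0.4708 = 0.2702 mg/L.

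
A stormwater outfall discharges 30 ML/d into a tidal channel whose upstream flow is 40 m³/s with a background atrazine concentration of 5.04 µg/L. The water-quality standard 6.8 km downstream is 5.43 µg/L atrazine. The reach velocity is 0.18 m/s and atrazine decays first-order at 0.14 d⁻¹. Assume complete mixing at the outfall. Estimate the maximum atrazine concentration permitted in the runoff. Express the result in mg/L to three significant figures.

0.0902 mg/L

30 ML/d = 0.3472 m³/s.
5.04 µg/L = 0.00504 mg/L.
5.43 µg/L = 0.00543 mg/L.
Travel time to the compliance point: t = 6800/0.18 = 3.778e+04 s = 0.4372 d; decay factor exp(−0.14·0.4372) = 0.9406.
So the concentration just after mixing may be at most 0.00543/0.9406 = 0.005773 mg/L.
Mass balance: 0.005773·40.35 = 0.3472·Cₑ + 40·0.00504.
Cₑ = (0.2329 − 0.2016) / 0.3472 = 0.09019 mg/L.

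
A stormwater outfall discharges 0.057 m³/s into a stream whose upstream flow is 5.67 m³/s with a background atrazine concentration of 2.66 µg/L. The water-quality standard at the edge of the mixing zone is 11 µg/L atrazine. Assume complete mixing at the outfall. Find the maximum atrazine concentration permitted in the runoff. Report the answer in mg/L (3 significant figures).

0.841 mg/L

2.66 µg/L = 0.00266 mg/L.
11 µg/L = 0.011 mg/L.
Mass balance: 0.011·5.727 = 0.057·Cₑ + 5.67·0.00266.
Cₑ = (0.063 − 0.01508) / 0.057 = 0.8406 mg/L.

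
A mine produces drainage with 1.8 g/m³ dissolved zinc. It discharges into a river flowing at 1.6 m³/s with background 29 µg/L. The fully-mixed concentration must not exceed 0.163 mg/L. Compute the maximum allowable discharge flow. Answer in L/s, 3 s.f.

29 µg/L = 0.029 mg/L.
Mass balance at complete mixing: C_std·(Q_w + Q_r) = Q_w·C_e + Q_r·C_b.
Rearranging, Q_w = Q_r·(C_std − C_b)/(C_e − C_std) = 1.6·(0.163 − 0.029) / (1.8 − 0.163) = 0.131 m³/s.
= 131 L/s.

131 L/s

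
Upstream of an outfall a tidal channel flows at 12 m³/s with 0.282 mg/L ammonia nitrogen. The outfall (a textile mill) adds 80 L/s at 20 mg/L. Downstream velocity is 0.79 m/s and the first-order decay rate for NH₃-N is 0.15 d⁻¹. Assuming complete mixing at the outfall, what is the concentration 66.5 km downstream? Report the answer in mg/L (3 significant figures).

80 L/s = 0.08 m³/s.
After complete mixing, C₀ = (0.08·20 + 12·0.282) / 12.08 = 0.4126 mg/L.
Travel time t = 6.65e+04 m / 0.79 m/s = 8.418e+04 s = 0.9743 d.
C = 0.4126·exp(−0.15·0.9743) = 0.4126·0.864 = 0.3565 mg/L.

0.356 mg/L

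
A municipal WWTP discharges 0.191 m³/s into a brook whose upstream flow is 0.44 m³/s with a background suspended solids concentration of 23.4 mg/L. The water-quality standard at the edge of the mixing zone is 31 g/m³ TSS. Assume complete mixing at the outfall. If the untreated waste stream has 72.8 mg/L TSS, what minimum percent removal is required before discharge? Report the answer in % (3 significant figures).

Mass balance: 31·0.631 = 0.191·Cₑ + 0.44·23.4.
Cₑ = (19.56 − 10.3) / 0.191 = 48.51 mg/L.
Required removal = 1 − 48.51/72.8 = 33.37 %.

33.4 %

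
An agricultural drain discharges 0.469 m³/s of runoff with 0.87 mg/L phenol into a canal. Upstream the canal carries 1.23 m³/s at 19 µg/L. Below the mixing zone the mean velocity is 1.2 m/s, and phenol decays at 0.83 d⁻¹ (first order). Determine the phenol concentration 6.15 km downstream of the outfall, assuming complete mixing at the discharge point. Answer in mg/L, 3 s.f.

0.242 mg/L

19 µg/L = 0.019 mg/L.
After complete mixing, C₀ = (0.469·0.87 + 1.23·0.019) / 1.699 = 0.2539 mg/L.
Travel time t = 6150 m / 1.2 m/s = 5125 s = 0.05932 d.
C = 0.2539·exp(−0.83·0.05932) = 0.2539·0.952 = 0.2417 mg/L.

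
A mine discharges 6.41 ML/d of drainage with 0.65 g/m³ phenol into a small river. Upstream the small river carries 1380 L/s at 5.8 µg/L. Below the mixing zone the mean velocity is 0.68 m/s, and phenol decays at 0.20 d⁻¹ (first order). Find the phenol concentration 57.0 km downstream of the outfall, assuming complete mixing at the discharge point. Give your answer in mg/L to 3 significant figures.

0.0318 mg/L

6.41 ML/d = 0.07419 m³/s.
1380 L/s = 1.38 m³/s.
5.8 µg/L = 0.0058 mg/L.
After complete mixing, C₀ = (0.07419·0.65 + 1.38·0.0058) / 1.454 = 0.03867 mg/L.
Travel time t = 5.7e+04 m / 0.68 m/s = 8.382e+04 s = 0.9702 d.
C = 0.03867·exp(−0.20·0.9702) = 0.03867·0.8236 = 0.03185 mg/L.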